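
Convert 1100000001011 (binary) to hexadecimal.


Group into 4-bit nibbles: 0001100000001011
  0001 = 1
  1000 = 8
  0000 = 0
  1011 = B
= 0x180B


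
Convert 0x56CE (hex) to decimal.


Positional values:
Position 0: E × 16^0 = 14 × 1 = 14
Position 1: C × 16^1 = 12 × 16 = 192
Position 2: 6 × 16^2 = 6 × 256 = 1536
Position 3: 5 × 16^3 = 5 × 4096 = 20480
Sum = 14 + 192 + 1536 + 20480
= 22222


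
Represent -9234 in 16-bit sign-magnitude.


Sign bit: 1 (negative)
Magnitude: 9234 = 010010000010010
= 1010010000010010


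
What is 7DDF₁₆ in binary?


Each hex digit → 4 binary bits:
  7 = 0111
  D = 1101
  D = 1101
  F = 1111
Concatenate: 0111 1101 1101 1111
= 0111110111011111


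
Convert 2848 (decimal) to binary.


Divide by 2 repeatedly:
2848 ÷ 2 = 1424 remainder 0
1424 ÷ 2 = 712 remainder 0
712 ÷ 2 = 356 remainder 0
356 ÷ 2 = 178 remainder 0
178 ÷ 2 = 89 remainder 0
89 ÷ 2 = 44 remainder 1
44 ÷ 2 = 22 remainder 0
22 ÷ 2 = 11 remainder 0
11 ÷ 2 = 5 remainder 1
5 ÷ 2 = 2 remainder 1
2 ÷ 2 = 1 remainder 0
1 ÷ 2 = 0 remainder 1
Reading remainders bottom-up:
= 101100100000


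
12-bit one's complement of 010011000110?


Original: 010011000110
Invert all bits:
  bit 0: 0 → 1
  bit 1: 1 → 0
  bit 2: 0 → 1
  bit 3: 0 → 1
  bit 4: 1 → 0
  bit 5: 1 → 0
  bit 6: 0 → 1
  bit 7: 0 → 1
  bit 8: 0 → 1
  bit 9: 1 → 0
  bit 10: 1 → 0
  bit 11: 0 → 1
= 101100111001


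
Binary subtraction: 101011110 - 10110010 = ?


Align and subtract column by column (LSB to MSB, borrowing when needed):
  101011110
- 010110010
  ---------
  col 0: (0 - 0 borrow-in) - 0 → 0 - 0 = 0, borrow out 0
  col 1: (1 - 0 borrow-in) - 1 → 1 - 1 = 0, borrow out 0
  col 2: (1 - 0 borrow-in) - 0 → 1 - 0 = 1, borrow out 0
  col 3: (1 - 0 borrow-in) - 0 → 1 - 0 = 1, borrow out 0
  col 4: (1 - 0 borrow-in) - 1 → 1 - 1 = 0, borrow out 0
  col 5: (0 - 0 borrow-in) - 1 → borrow from next column: (0+2) - 1 = 1, borrow out 1
  col 6: (1 - 1 borrow-in) - 0 → 0 - 0 = 0, borrow out 0
  col 7: (0 - 0 borrow-in) - 1 → borrow from next column: (0+2) - 1 = 1, borrow out 1
  col 8: (1 - 1 borrow-in) - 0 → 0 - 0 = 0, borrow out 0
Reading bits MSB→LSB: 010101100
Strip leading zeros: 10101100
= 10101100


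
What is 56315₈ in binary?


Each octal digit → 3 binary bits:
  5 = 101
  6 = 110
  3 = 011
  1 = 001
  5 = 101
Concatenate: 101 110 011 001 101
= 101110011001101


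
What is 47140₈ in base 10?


Positional values:
Position 0: 0 × 8^0 = 0
Position 1: 4 × 8^1 = 32
Position 2: 1 × 8^2 = 64
Position 3: 7 × 8^3 = 3584
Position 4: 4 × 8^4 = 16384
Sum = 0 + 32 + 64 + 3584 + 16384
= 20064


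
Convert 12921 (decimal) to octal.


Divide by 8 repeatedly:
12921 ÷ 8 = 1615 remainder 1
1615 ÷ 8 = 201 remainder 7
201 ÷ 8 = 25 remainder 1
25 ÷ 8 = 3 remainder 1
3 ÷ 8 = 0 remainder 3
Reading remainders bottom-up:
= 0o31171


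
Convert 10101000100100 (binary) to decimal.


Positional values:
Bit 2: 1 × 2^2 = 4
Bit 5: 1 × 2^5 = 32
Bit 9: 1 × 2^9 = 512
Bit 11: 1 × 2^11 = 2048
Bit 13: 1 × 2^13 = 8192
Sum = 4 + 32 + 512 + 2048 + 8192
= 10788


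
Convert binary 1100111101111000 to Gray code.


Binary: 1100111101111000
Gray code: G = B XOR (B >> 1)
B >> 1 = 0110011110111100
1100111101111000 XOR 0110011110111100:
  1 XOR 0 = 1
  1 XOR 1 = 0
  0 XOR 1 = 1
  0 XOR 0 = 0
  1 XOR 0 = 1
  1 XOR 1 = 0
  1 XOR 1 = 0
  1 XOR 1 = 0
  0 XOR 1 = 1
  1 XOR 0 = 1
  1 XOR 1 = 0
  1 XOR 1 = 0
  1 XOR 1 = 0
  0 XOR 1 = 1
  0 XOR 0 = 0
  0 XOR 0 = 0
= 1010100011000100


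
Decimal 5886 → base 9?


Divide by 9 repeatedly:
5886 ÷ 9 = 654 remainder 0
654 ÷ 9 = 72 remainder 6
72 ÷ 9 = 8 remainder 0
8 ÷ 9 = 0 remainder 8
Reading remainders bottom-up:
= 8060


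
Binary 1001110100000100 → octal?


Group into 3-bit groups: 001001110100000100
  001 = 1
  001 = 1
  110 = 6
  100 = 4
  000 = 0
  100 = 4
= 0o116404


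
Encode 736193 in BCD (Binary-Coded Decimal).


Each digit → 4-bit binary:
  7 → 0111
  3 → 0011
  6 → 0110
  1 → 0001
  9 → 1001
  3 → 0011
= 0111 0011 0110 0001 1001 0011


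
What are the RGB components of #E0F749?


Hex: #E0F749
R = E0₁₆ = 224
G = F7₁₆ = 247
B = 49₁₆ = 73
= RGB(224, 247, 73)


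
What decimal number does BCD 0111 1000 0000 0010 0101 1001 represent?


Each 4-bit group → digit:
  0111 → 7
  1000 → 8
  0000 → 0
  0010 → 2
  0101 → 5
  1001 → 9
= 780259


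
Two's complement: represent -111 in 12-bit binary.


Original: 000001101111
Step 1 - Invert all bits: 111110010000
Step 2 - Add 1: 111110010000 + 1
= 111110010001 (represents -111)


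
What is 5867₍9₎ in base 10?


Positional values (base 9):
  7 × 9^0 = 7 × 1 = 7
  6 × 9^1 = 6 × 9 = 54
  8 × 9^2 = 8 × 81 = 648
  5 × 9^3 = 5 × 729 = 3645
Sum = 7 + 54 + 648 + 3645
= 4354


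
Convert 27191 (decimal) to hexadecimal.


Divide by 16 repeatedly:
27191 ÷ 16 = 1699 remainder 7 (7)
1699 ÷ 16 = 106 remainder 3 (3)
106 ÷ 16 = 6 remainder 10 (A)
6 ÷ 16 = 0 remainder 6 (6)
Reading remainders bottom-up:
= 0x6A37


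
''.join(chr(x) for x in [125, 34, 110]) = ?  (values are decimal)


Codes (decimal): 125 34 110
Per-code ASCII lookup:
  125  (special character) → '}'
  34  (special character) → '"'
  110  (range 97-122: lowercase, 110 - 97 = 13) → 'n'
= '}"n'


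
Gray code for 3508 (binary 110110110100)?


Binary: 110110110100
Gray code: G = B XOR (B >> 1)
B >> 1 = 011011011010
110110110100 XOR 011011011010:
  1 XOR 0 = 1
  1 XOR 1 = 0
  0 XOR 1 = 1
  1 XOR 0 = 1
  1 XOR 1 = 0
  0 XOR 1 = 1
  1 XOR 0 = 1
  1 XOR 1 = 0
  0 XOR 1 = 1
  1 XOR 0 = 1
  0 XOR 1 = 1
  0 XOR 0 = 0
= 101101101110


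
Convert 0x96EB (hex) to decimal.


Positional values:
Position 0: B × 16^0 = 11 × 1 = 11
Position 1: E × 16^1 = 14 × 16 = 224
Position 2: 6 × 16^2 = 6 × 256 = 1536
Position 3: 9 × 16^3 = 9 × 4096 = 36864
Sum = 11 + 224 + 1536 + 36864
= 38635


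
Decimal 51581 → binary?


Divide by 2 repeatedly:
51581 ÷ 2 = 25790 remainder 1
25790 ÷ 2 = 12895 remainder 0
12895 ÷ 2 = 6447 remainder 1
6447 ÷ 2 = 3223 remainder 1
3223 ÷ 2 = 1611 remainder 1
1611 ÷ 2 = 805 remainder 1
805 ÷ 2 = 402 remainder 1
402 ÷ 2 = 201 remainder 0
201 ÷ 2 = 100 remainder 1
100 ÷ 2 = 50 remainder 0
50 ÷ 2 = 25 remainder 0
25 ÷ 2 = 12 remainder 1
12 ÷ 2 = 6 remainder 0
6 ÷ 2 = 3 remainder 0
3 ÷ 2 = 1 remainder 1
1 ÷ 2 = 0 remainder 1
Reading remainders bottom-up:
= 1100100101111101


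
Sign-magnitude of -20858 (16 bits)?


Sign bit: 1 (negative)
Magnitude: 20858 = 101000101111010
= 1101000101111010


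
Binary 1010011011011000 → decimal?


Positional values:
Bit 3: 1 × 2^3 = 8
Bit 4: 1 × 2^4 = 16
Bit 6: 1 × 2^6 = 64
Bit 7: 1 × 2^7 = 128
Bit 9: 1 × 2^9 = 512
Bit 10: 1 × 2^10 = 1024
Bit 13: 1 × 2^13 = 8192
Bit 15: 1 × 2^15 = 32768
Sum = 8 + 16 + 64 + 128 + 512 + 1024 + 8192 + 32768
= 42712


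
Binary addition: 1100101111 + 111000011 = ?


Align and add column by column (LSB to MSB, carry propagating):
  01100101111
+ 00111000011
  -----------
  col 0: 1 + 1 + 0 (carry in) = 2 → bit 0, carry out 1
  col 1: 1 + 1 + 1 (carry in) = 3 → bit 1, carry out 1
  col 2: 1 + 0 + 1 (carry in) = 2 → bit 0, carry out 1
  col 3: 1 + 0 + 1 (carry in) = 2 → bit 0, carry out 1
  col 4: 0 + 0 + 1 (carry in) = 1 → bit 1, carry out 0
  col 5: 1 + 0 + 0 (carry in) = 1 → bit 1, carry out 0
  col 6: 0 + 1 + 0 (carry in) = 1 → bit 1, carry out 0
  col 7: 0 + 1 + 0 (carry in) = 1 → bit 1, carry out 0
  col 8: 1 + 1 + 0 (carry in) = 2 → bit 0, carry out 1
  col 9: 1 + 0 + 1 (carry in) = 2 → bit 0, carry out 1
  col 10: 0 + 0 + 1 (carry in) = 1 → bit 1, carry out 0
Reading bits MSB→LSB: 10011110010
Strip leading zeros: 10011110010
= 10011110010


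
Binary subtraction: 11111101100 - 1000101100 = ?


Align and subtract column by column (LSB to MSB, borrowing when needed):
  11111101100
- 01000101100
  -----------
  col 0: (0 - 0 borrow-in) - 0 → 0 - 0 = 0, borrow out 0
  col 1: (0 - 0 borrow-in) - 0 → 0 - 0 = 0, borrow out 0
  col 2: (1 - 0 borrow-in) - 1 → 1 - 1 = 0, borrow out 0
  col 3: (1 - 0 borrow-in) - 1 → 1 - 1 = 0, borrow out 0
  col 4: (0 - 0 borrow-in) - 0 → 0 - 0 = 0, borrow out 0
  col 5: (1 - 0 borrow-in) - 1 → 1 - 1 = 0, borrow out 0
  col 6: (1 - 0 borrow-in) - 0 → 1 - 0 = 1, borrow out 0
  col 7: (1 - 0 borrow-in) - 0 → 1 - 0 = 1, borrow out 0
  col 8: (1 - 0 borrow-in) - 0 → 1 - 0 = 1, borrow out 0
  col 9: (1 - 0 borrow-in) - 1 → 1 - 1 = 0, borrow out 0
  col 10: (1 - 0 borrow-in) - 0 → 1 - 0 = 1, borrow out 0
Reading bits MSB→LSB: 10111000000
Strip leading zeros: 10111000000
= 10111000000


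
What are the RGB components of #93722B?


Hex: #93722B
R = 93₁₆ = 147
G = 72₁₆ = 114
B = 2B₁₆ = 43
= RGB(147, 114, 43)


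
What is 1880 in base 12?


Divide by 12 repeatedly:
1880 ÷ 12 = 156 remainder 8
156 ÷ 12 = 13 remainder 0
13 ÷ 12 = 1 remainder 1
1 ÷ 12 = 0 remainder 1
Reading remainders bottom-up:
= 1108


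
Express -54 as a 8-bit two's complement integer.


Original: 00110110
Step 1 - Invert all bits: 11001001
Step 2 - Add 1: 11001001 + 1
= 11001010 (represents -54)


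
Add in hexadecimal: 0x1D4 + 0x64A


Align and add column by column (LSB to MSB, each column mod 16 with carry):
  01D4
+ 064A
  ----
  col 0: 4(4) + A(10) + 0 (carry in) = 14 → E(14), carry out 0
  col 1: D(13) + 4(4) + 0 (carry in) = 17 → 1(1), carry out 1
  col 2: 1(1) + 6(6) + 1 (carry in) = 8 → 8(8), carry out 0
  col 3: 0(0) + 0(0) + 0 (carry in) = 0 → 0(0), carry out 0
Reading digits MSB→LSB: 081E
Strip leading zeros: 81E
= 0x81E


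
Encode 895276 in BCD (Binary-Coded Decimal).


Each digit → 4-bit binary:
  8 → 1000
  9 → 1001
  5 → 0101
  2 → 0010
  7 → 0111
  6 → 0110
= 1000 1001 0101 0010 0111 0110


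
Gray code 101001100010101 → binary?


Gray code: 101001100010101
MSB stays the same: 1
Each subsequent bit = prev_binary XOR current_gray:
  B[1] = 1 XOR 0 = 1
  B[2] = 1 XOR 1 = 0
  B[3] = 0 XOR 0 = 0
  B[4] = 0 XOR 0 = 0
  B[5] = 0 XOR 1 = 1
  B[6] = 1 XOR 1 = 0
  B[7] = 0 XOR 0 = 0
  B[8] = 0 XOR 0 = 0
  B[9] = 0 XOR 0 = 0
  B[10] = 0 XOR 1 = 1
  B[11] = 1 XOR 0 = 1
  B[12] = 1 XOR 1 = 0
  B[13] = 0 XOR 0 = 0
  B[14] = 0 XOR 1 = 1
= 110001000011001 (25113 decimal)


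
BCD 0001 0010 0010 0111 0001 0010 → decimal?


Each 4-bit group → digit:
  0001 → 1
  0010 → 2
  0010 → 2
  0111 → 7
  0001 → 1
  0010 → 2
= 122712


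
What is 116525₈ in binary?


Each octal digit → 3 binary bits:
  1 = 001
  1 = 001
  6 = 110
  5 = 101
  2 = 010
  5 = 101
Concatenate: 001 001 110 101 010 101
= 001001110101010101


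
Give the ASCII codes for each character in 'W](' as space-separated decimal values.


String: 'W]('  (3 characters)
Per-character ASCII lookup:
  'W': uppercase starts at 65: 'W' = 65 + 22 = 87
  ']': special character: ']' = 93
  '(': special character: '(' = 40
= 87 93 40


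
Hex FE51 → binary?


Each hex digit → 4 binary bits:
  F = 1111
  E = 1110
  5 = 0101
  1 = 0001
Concatenate: 1111 1110 0101 0001
= 1111111001010001


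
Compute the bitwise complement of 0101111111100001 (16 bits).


Original: 0101111111100001
Invert all bits:
  bit 0: 0 → 1
  bit 1: 1 → 0
  bit 2: 0 → 1
  bit 3: 1 → 0
  bit 4: 1 → 0
  bit 5: 1 → 0
  bit 6: 1 → 0
  bit 7: 1 → 0
  bit 8: 1 → 0
  bit 9: 1 → 0
  bit 10: 1 → 0
  bit 11: 0 → 1
  bit 12: 0 → 1
  bit 13: 0 → 1
  bit 14: 0 → 1
  bit 15: 1 → 0
= 1010000000011110


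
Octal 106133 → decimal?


Positional values:
Position 0: 3 × 8^0 = 3
Position 1: 3 × 8^1 = 24
Position 2: 1 × 8^2 = 64
Position 3: 6 × 8^3 = 3072
Position 4: 0 × 8^4 = 0
Position 5: 1 × 8^5 = 32768
Sum = 3 + 24 + 64 + 3072 + 0 + 32768
= 35931


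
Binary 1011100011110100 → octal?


Group into 3-bit groups: 001011100011110100
  001 = 1
  011 = 3
  100 = 4
  011 = 3
  110 = 6
  100 = 4
= 0o134364


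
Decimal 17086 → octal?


Divide by 8 repeatedly:
17086 ÷ 8 = 2135 remainder 6
2135 ÷ 8 = 266 remainder 7
266 ÷ 8 = 33 remainder 2
33 ÷ 8 = 4 remainder 1
4 ÷ 8 = 0 remainder 4
Reading remainders bottom-up:
= 0o41276


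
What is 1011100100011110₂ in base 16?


Group into 4-bit nibbles: 1011100100011110
  1011 = B
  1001 = 9
  0001 = 1
  1110 = E
= 0xB91E


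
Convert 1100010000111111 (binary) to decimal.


Positional values:
Bit 0: 1 × 2^0 = 1
Bit 1: 1 × 2^1 = 2
Bit 2: 1 × 2^2 = 4
Bit 3: 1 × 2^3 = 8
Bit 4: 1 × 2^4 = 16
Bit 5: 1 × 2^5 = 32
Bit 10: 1 × 2^10 = 1024
Bit 14: 1 × 2^14 = 16384
Bit 15: 1 × 2^15 = 32768
Sum = 1 + 2 + 4 + 8 + 16 + 32 + 1024 + 16384 + 32768
= 50239


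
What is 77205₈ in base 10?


Positional values:
Position 0: 5 × 8^0 = 5
Position 1: 0 × 8^1 = 0
Position 2: 2 × 8^2 = 128
Position 3: 7 × 8^3 = 3584
Position 4: 7 × 8^4 = 28672
Sum = 5 + 0 + 128 + 3584 + 28672
= 32389


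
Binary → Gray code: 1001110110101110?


Binary: 1001110110101110
Gray code: G = B XOR (B >> 1)
B >> 1 = 0100111011010111
1001110110101110 XOR 0100111011010111:
  1 XOR 0 = 1
  0 XOR 1 = 1
  0 XOR 0 = 0
  1 XOR 0 = 1
  1 XOR 1 = 0
  1 XOR 1 = 0
  0 XOR 1 = 1
  1 XOR 0 = 1
  1 XOR 1 = 0
  0 XOR 1 = 1
  1 XOR 0 = 1
  0 XOR 1 = 1
  1 XOR 0 = 1
  1 XOR 1 = 0
  1 XOR 1 = 0
  0 XOR 1 = 1
= 1101001101111001


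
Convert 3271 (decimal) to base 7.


Divide by 7 repeatedly:
3271 ÷ 7 = 467 remainder 2
467 ÷ 7 = 66 remainder 5
66 ÷ 7 = 9 remainder 3
9 ÷ 7 = 1 remainder 2
1 ÷ 7 = 0 remainder 1
Reading remainders bottom-up:
= 12352


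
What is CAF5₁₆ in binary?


Each hex digit → 4 binary bits:
  C = 1100
  A = 1010
  F = 1111
  5 = 0101
Concatenate: 1100 1010 1111 0101
= 1100101011110101


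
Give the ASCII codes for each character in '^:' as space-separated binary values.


String: '^:'  (2 characters)
Per-character ASCII lookup:
  '^': special character: '^' = 94 → 1011110
  ':': special character: ':' = 58 → 111010
= 1011110 111010


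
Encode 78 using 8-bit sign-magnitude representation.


Sign bit: 0 (positive)
Magnitude: 78 = 1001110
= 01001110


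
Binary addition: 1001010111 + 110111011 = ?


Align and add column by column (LSB to MSB, carry propagating):
  01001010111
+ 00110111011
  -----------
  col 0: 1 + 1 + 0 (carry in) = 2 → bit 0, carry out 1
  col 1: 1 + 1 + 1 (carry in) = 3 → bit 1, carry out 1
  col 2: 1 + 0 + 1 (carry in) = 2 → bit 0, carry out 1
  col 3: 0 + 1 + 1 (carry in) = 2 → bit 0, carry out 1
  col 4: 1 + 1 + 1 (carry in) = 3 → bit 1, carry out 1
  col 5: 0 + 1 + 1 (carry in) = 2 → bit 0, carry out 1
  col 6: 1 + 0 + 1 (carry in) = 2 → bit 0, carry out 1
  col 7: 0 + 1 + 1 (carry in) = 2 → bit 0, carry out 1
  col 8: 0 + 1 + 1 (carry in) = 2 → bit 0, carry out 1
  col 9: 1 + 0 + 1 (carry in) = 2 → bit 0, carry out 1
  col 10: 0 + 0 + 1 (carry in) = 1 → bit 1, carry out 0
Reading bits MSB→LSB: 10000010010
Strip leading zeros: 10000010010
= 10000010010


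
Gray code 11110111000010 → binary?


Gray code: 11110111000010
MSB stays the same: 1
Each subsequent bit = prev_binary XOR current_gray:
  B[1] = 1 XOR 1 = 0
  B[2] = 0 XOR 1 = 1
  B[3] = 1 XOR 1 = 0
  B[4] = 0 XOR 0 = 0
  B[5] = 0 XOR 1 = 1
  B[6] = 1 XOR 1 = 0
  B[7] = 0 XOR 1 = 1
  B[8] = 1 XOR 0 = 1
  B[9] = 1 XOR 0 = 1
  B[10] = 1 XOR 0 = 1
  B[11] = 1 XOR 0 = 1
  B[12] = 1 XOR 1 = 0
  B[13] = 0 XOR 0 = 0
= 10100101111100 (10620 decimal)


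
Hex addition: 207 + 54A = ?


Align and add column by column (LSB to MSB, each column mod 16 with carry):
  0207
+ 054A
  ----
  col 0: 7(7) + A(10) + 0 (carry in) = 17 → 1(1), carry out 1
  col 1: 0(0) + 4(4) + 1 (carry in) = 5 → 5(5), carry out 0
  col 2: 2(2) + 5(5) + 0 (carry in) = 7 → 7(7), carry out 0
  col 3: 0(0) + 0(0) + 0 (carry in) = 0 → 0(0), carry out 0
Reading digits MSB→LSB: 0751
Strip leading zeros: 751
= 0x751


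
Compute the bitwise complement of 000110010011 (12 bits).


Original: 000110010011
Invert all bits:
  bit 0: 0 → 1
  bit 1: 0 → 1
  bit 2: 0 → 1
  bit 3: 1 → 0
  bit 4: 1 → 0
  bit 5: 0 → 1
  bit 6: 0 → 1
  bit 7: 1 → 0
  bit 8: 0 → 1
  bit 9: 0 → 1
  bit 10: 1 → 0
  bit 11: 1 → 0
= 111001101100


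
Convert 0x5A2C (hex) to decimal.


Positional values:
Position 0: C × 16^0 = 12 × 1 = 12
Position 1: 2 × 16^1 = 2 × 16 = 32
Position 2: A × 16^2 = 10 × 256 = 2560
Position 3: 5 × 16^3 = 5 × 4096 = 20480
Sum = 12 + 32 + 2560 + 20480
= 23084


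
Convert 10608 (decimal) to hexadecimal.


Divide by 16 repeatedly:
10608 ÷ 16 = 663 remainder 0 (0)
663 ÷ 16 = 41 remainder 7 (7)
41 ÷ 16 = 2 remainder 9 (9)
2 ÷ 16 = 0 remainder 2 (2)
Reading remainders bottom-up:
= 0x2970


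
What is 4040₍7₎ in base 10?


Positional values (base 7):
  0 × 7^0 = 0 × 1 = 0
  4 × 7^1 = 4 × 7 = 28
  0 × 7^2 = 0 × 49 = 0
  4 × 7^3 = 4 × 343 = 1372
Sum = 0 + 28 + 0 + 1372
= 1400


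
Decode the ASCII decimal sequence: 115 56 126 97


Codes (decimal): 115 56 126 97
Per-code ASCII lookup:
  115  (range 97-122: lowercase, 115 - 97 = 18) → 's'
  56  (range 48-57: digits, 56 - 48 = 8) → '8'
  126  (special character) → '~'
  97  (range 97-122: lowercase, 97 - 97 = 0) → 'a'
= 's8~a'


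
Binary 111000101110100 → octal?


Group into 3-bit groups: 111000101110100
  111 = 7
  000 = 0
  101 = 5
  110 = 6
  100 = 4
= 0o70564


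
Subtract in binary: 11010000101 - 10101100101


Align and subtract column by column (LSB to MSB, borrowing when needed):
  11010000101
- 10101100101
  -----------
  col 0: (1 - 0 borrow-in) - 1 → 1 - 1 = 0, borrow out 0
  col 1: (0 - 0 borrow-in) - 0 → 0 - 0 = 0, borrow out 0
  col 2: (1 - 0 borrow-in) - 1 → 1 - 1 = 0, borrow out 0
  col 3: (0 - 0 borrow-in) - 0 → 0 - 0 = 0, borrow out 0
  col 4: (0 - 0 borrow-in) - 0 → 0 - 0 = 0, borrow out 0
  col 5: (0 - 0 borrow-in) - 1 → borrow from next column: (0+2) - 1 = 1, borrow out 1
  col 6: (0 - 1 borrow-in) - 1 → borrow from next column: (-1+2) - 1 = 0, borrow out 1
  col 7: (1 - 1 borrow-in) - 0 → 0 - 0 = 0, borrow out 0
  col 8: (0 - 0 borrow-in) - 1 → borrow from next column: (0+2) - 1 = 1, borrow out 1
  col 9: (1 - 1 borrow-in) - 0 → 0 - 0 = 0, borrow out 0
  col 10: (1 - 0 borrow-in) - 1 → 1 - 1 = 0, borrow out 0
Reading bits MSB→LSB: 00100100000
Strip leading zeros: 100100000
= 100100000


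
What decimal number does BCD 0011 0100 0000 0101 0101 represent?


Each 4-bit group → digit:
  0011 → 3
  0100 → 4
  0000 → 0
  0101 → 5
  0101 → 5
= 34055


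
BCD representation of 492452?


Each digit → 4-bit binary:
  4 → 0100
  9 → 1001
  2 → 0010
  4 → 0100
  5 → 0101
  2 → 0010
= 0100 1001 0010 0100 0101 0010


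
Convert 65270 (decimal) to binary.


Divide by 2 repeatedly:
65270 ÷ 2 = 32635 remainder 0
32635 ÷ 2 = 16317 remainder 1
16317 ÷ 2 = 8158 remainder 1
8158 ÷ 2 = 4079 remainder 0
4079 ÷ 2 = 2039 remainder 1
2039 ÷ 2 = 1019 remainder 1
1019 ÷ 2 = 509 remainder 1
509 ÷ 2 = 254 remainder 1
254 ÷ 2 = 127 remainder 0
127 ÷ 2 = 63 remainder 1
63 ÷ 2 = 31 remainder 1
31 ÷ 2 = 15 remainder 1
15 ÷ 2 = 7 remainder 1
7 ÷ 2 = 3 remainder 1
3 ÷ 2 = 1 remainder 1
1 ÷ 2 = 0 remainder 1
Reading remainders bottom-up:
= 1111111011110110


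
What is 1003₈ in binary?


Each octal digit → 3 binary bits:
  1 = 001
  0 = 000
  0 = 000
  3 = 011
Concatenate: 001 000 000 011
= 001000000011


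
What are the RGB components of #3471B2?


Hex: #3471B2
R = 34₁₆ = 52
G = 71₁₆ = 113
B = B2₁₆ = 178
= RGB(52, 113, 178)


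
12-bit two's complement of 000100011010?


Original: 000100011010
Step 1 - Invert all bits: 111011100101
Step 2 - Add 1: 111011100101 + 1
= 111011100110 (represents -282)


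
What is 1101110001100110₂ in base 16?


Group into 4-bit nibbles: 1101110001100110
  1101 = D
  1100 = C
  0110 = 6
  0110 = 6
= 0xDC66


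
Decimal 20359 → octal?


Divide by 8 repeatedly:
20359 ÷ 8 = 2544 remainder 7
2544 ÷ 8 = 318 remainder 0
318 ÷ 8 = 39 remainder 6
39 ÷ 8 = 4 remainder 7
4 ÷ 8 = 0 remainder 4
Reading remainders bottom-up:
= 0o47607


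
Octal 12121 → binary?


Each octal digit → 3 binary bits:
  1 = 001
  2 = 010
  1 = 001
  2 = 010
  1 = 001
Concatenate: 001 010 001 010 001
= 001010001010001


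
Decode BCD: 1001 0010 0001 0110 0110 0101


Each 4-bit group → digit:
  1001 → 9
  0010 → 2
  0001 → 1
  0110 → 6
  0110 → 6
  0101 → 5
= 921665


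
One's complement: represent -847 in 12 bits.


Original: 001101001111
Invert all bits:
  bit 0: 0 → 1
  bit 1: 0 → 1
  bit 2: 1 → 0
  bit 3: 1 → 0
  bit 4: 0 → 1
  bit 5: 1 → 0
  bit 6: 0 → 1
  bit 7: 0 → 1
  bit 8: 1 → 0
  bit 9: 1 → 0
  bit 10: 1 → 0
  bit 11: 1 → 0
= 110010110000


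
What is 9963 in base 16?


Divide by 16 repeatedly:
9963 ÷ 16 = 622 remainder 11 (B)
622 ÷ 16 = 38 remainder 14 (E)
38 ÷ 16 = 2 remainder 6 (6)
2 ÷ 16 = 0 remainder 2 (2)
Reading remainders bottom-up:
= 0x26EB


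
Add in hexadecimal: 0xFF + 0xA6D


Align and add column by column (LSB to MSB, each column mod 16 with carry):
  00FF
+ 0A6D
  ----
  col 0: F(15) + D(13) + 0 (carry in) = 28 → C(12), carry out 1
  col 1: F(15) + 6(6) + 1 (carry in) = 22 → 6(6), carry out 1
  col 2: 0(0) + A(10) + 1 (carry in) = 11 → B(11), carry out 0
  col 3: 0(0) + 0(0) + 0 (carry in) = 0 → 0(0), carry out 0
Reading digits MSB→LSB: 0B6C
Strip leading zeros: B6C
= 0xB6C


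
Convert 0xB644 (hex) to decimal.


Positional values:
Position 0: 4 × 16^0 = 4 × 1 = 4
Position 1: 4 × 16^1 = 4 × 16 = 64
Position 2: 6 × 16^2 = 6 × 256 = 1536
Position 3: B × 16^3 = 11 × 4096 = 45056
Sum = 4 + 64 + 1536 + 45056
= 46660


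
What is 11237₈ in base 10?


Positional values:
Position 0: 7 × 8^0 = 7
Position 1: 3 × 8^1 = 24
Position 2: 2 × 8^2 = 128
Position 3: 1 × 8^3 = 512
Position 4: 1 × 8^4 = 4096
Sum = 7 + 24 + 128 + 512 + 4096
= 4767


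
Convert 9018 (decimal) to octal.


Divide by 8 repeatedly:
9018 ÷ 8 = 1127 remainder 2
1127 ÷ 8 = 140 remainder 7
140 ÷ 8 = 17 remainder 4
17 ÷ 8 = 2 remainder 1
2 ÷ 8 = 0 remainder 2
Reading remainders bottom-up:
= 0o21472


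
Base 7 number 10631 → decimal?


Positional values (base 7):
  1 × 7^0 = 1 × 1 = 1
  3 × 7^1 = 3 × 7 = 21
  6 × 7^2 = 6 × 49 = 294
  0 × 7^3 = 0 × 343 = 0
  1 × 7^4 = 1 × 2401 = 2401
Sum = 1 + 21 + 294 + 0 + 2401
= 2717


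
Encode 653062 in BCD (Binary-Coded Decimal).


Each digit → 4-bit binary:
  6 → 0110
  5 → 0101
  3 → 0011
  0 → 0000
  6 → 0110
  2 → 0010
= 0110 0101 0011 0000 0110 0010


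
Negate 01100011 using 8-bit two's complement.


Original: 01100011
Step 1 - Invert all bits: 10011100
Step 2 - Add 1: 10011100 + 1
= 10011101 (represents -99)


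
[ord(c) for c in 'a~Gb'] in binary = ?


String: 'a~Gb'  (4 characters)
Per-character ASCII lookup:
  'a': lowercase starts at 97: 'a' = 97 + 0 = 97 → 1100001
  '~': special character: '~' = 126 → 1111110
  'G': uppercase starts at 65: 'G' = 65 + 6 = 71 → 1000111
  'b': lowercase starts at 97: 'b' = 97 + 1 = 98 → 1100010
= 1100001 1111110 1000111 1100010


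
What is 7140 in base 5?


Divide by 5 repeatedly:
7140 ÷ 5 = 1428 remainder 0
1428 ÷ 5 = 285 remainder 3
285 ÷ 5 = 57 remainder 0
57 ÷ 5 = 11 remainder 2
11 ÷ 5 = 2 remainder 1
2 ÷ 5 = 0 remainder 2
Reading remainders bottom-up:
= 212030


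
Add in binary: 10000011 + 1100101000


Align and add column by column (LSB to MSB, carry propagating):
  00010000011
+ 01100101000
  -----------
  col 0: 1 + 0 + 0 (carry in) = 1 → bit 1, carry out 0
  col 1: 1 + 0 + 0 (carry in) = 1 → bit 1, carry out 0
  col 2: 0 + 0 + 0 (carry in) = 0 → bit 0, carry out 0
  col 3: 0 + 1 + 0 (carry in) = 1 → bit 1, carry out 0
  col 4: 0 + 0 + 0 (carry in) = 0 → bit 0, carry out 0
  col 5: 0 + 1 + 0 (carry in) = 1 → bit 1, carry out 0
  col 6: 0 + 0 + 0 (carry in) = 0 → bit 0, carry out 0
  col 7: 1 + 0 + 0 (carry in) = 1 → bit 1, carry out 0
  col 8: 0 + 1 + 0 (carry in) = 1 → bit 1, carry out 0
  col 9: 0 + 1 + 0 (carry in) = 1 → bit 1, carry out 0
  col 10: 0 + 0 + 0 (carry in) = 0 → bit 0, carry out 0
Reading bits MSB→LSB: 01110101011
Strip leading zeros: 1110101011
= 1110101011


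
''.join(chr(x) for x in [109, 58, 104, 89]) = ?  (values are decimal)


Codes (decimal): 109 58 104 89
Per-code ASCII lookup:
  109  (range 97-122: lowercase, 109 - 97 = 12) → 'm'
  58  (special character) → ':'
  104  (range 97-122: lowercase, 104 - 97 = 7) → 'h'
  89  (range 65-90: uppercase, 89 - 65 = 24) → 'Y'
= 'm:hY'


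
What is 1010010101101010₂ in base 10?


Positional values:
Bit 1: 1 × 2^1 = 2
Bit 3: 1 × 2^3 = 8
Bit 5: 1 × 2^5 = 32
Bit 6: 1 × 2^6 = 64
Bit 8: 1 × 2^8 = 256
Bit 10: 1 × 2^10 = 1024
Bit 13: 1 × 2^13 = 8192
Bit 15: 1 × 2^15 = 32768
Sum = 2 + 8 + 32 + 64 + 256 + 1024 + 8192 + 32768
= 42346


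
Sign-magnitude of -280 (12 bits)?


Sign bit: 1 (negative)
Magnitude: 280 = 00100011000
= 100100011000


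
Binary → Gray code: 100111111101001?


Binary: 100111111101001
Gray code: G = B XOR (B >> 1)
B >> 1 = 010011111110100
100111111101001 XOR 010011111110100:
  1 XOR 0 = 1
  0 XOR 1 = 1
  0 XOR 0 = 0
  1 XOR 0 = 1
  1 XOR 1 = 0
  1 XOR 1 = 0
  1 XOR 1 = 0
  1 XOR 1 = 0
  1 XOR 1 = 0
  1 XOR 1 = 0
  0 XOR 1 = 1
  1 XOR 0 = 1
  0 XOR 1 = 1
  0 XOR 0 = 0
  1 XOR 0 = 1
= 110100000011101


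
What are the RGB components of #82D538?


Hex: #82D538
R = 82₁₆ = 130
G = D5₁₆ = 213
B = 38₁₆ = 56
= RGB(130, 213, 56)


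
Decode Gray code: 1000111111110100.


Gray code: 1000111111110100
MSB stays the same: 1
Each subsequent bit = prev_binary XOR current_gray:
  B[1] = 1 XOR 0 = 1
  B[2] = 1 XOR 0 = 1
  B[3] = 1 XOR 0 = 1
  B[4] = 1 XOR 1 = 0
  B[5] = 0 XOR 1 = 1
  B[6] = 1 XOR 1 = 0
  B[7] = 0 XOR 1 = 1
  B[8] = 1 XOR 1 = 0
  B[9] = 0 XOR 1 = 1
  B[10] = 1 XOR 1 = 0
  B[11] = 0 XOR 1 = 1
  B[12] = 1 XOR 0 = 1
  B[13] = 1 XOR 1 = 0
  B[14] = 0 XOR 0 = 0
  B[15] = 0 XOR 0 = 0
= 1111010101011000 (62808 decimal)


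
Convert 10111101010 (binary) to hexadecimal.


Group into 4-bit nibbles: 010111101010
  0101 = 5
  1110 = E
  1010 = A
= 0x5EA


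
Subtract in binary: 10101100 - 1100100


Align and subtract column by column (LSB to MSB, borrowing when needed):
  10101100
- 01100100
  --------
  col 0: (0 - 0 borrow-in) - 0 → 0 - 0 = 0, borrow out 0
  col 1: (0 - 0 borrow-in) - 0 → 0 - 0 = 0, borrow out 0
  col 2: (1 - 0 borrow-in) - 1 → 1 - 1 = 0, borrow out 0
  col 3: (1 - 0 borrow-in) - 0 → 1 - 0 = 1, borrow out 0
  col 4: (0 - 0 borrow-in) - 0 → 0 - 0 = 0, borrow out 0
  col 5: (1 - 0 borrow-in) - 1 → 1 - 1 = 0, borrow out 0
  col 6: (0 - 0 borrow-in) - 1 → borrow from next column: (0+2) - 1 = 1, borrow out 1
  col 7: (1 - 1 borrow-in) - 0 → 0 - 0 = 0, borrow out 0
Reading bits MSB→LSB: 01001000
Strip leading zeros: 1001000
= 1001000


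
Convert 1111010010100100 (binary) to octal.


Group into 3-bit groups: 001111010010100100
  001 = 1
  111 = 7
  010 = 2
  010 = 2
  100 = 4
  100 = 4
= 0o172244


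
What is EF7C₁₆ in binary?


Each hex digit → 4 binary bits:
  E = 1110
  F = 1111
  7 = 0111
  C = 1100
Concatenate: 1110 1111 0111 1100
= 1110111101111100


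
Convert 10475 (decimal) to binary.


Divide by 2 repeatedly:
10475 ÷ 2 = 5237 remainder 1
5237 ÷ 2 = 2618 remainder 1
2618 ÷ 2 = 1309 remainder 0
1309 ÷ 2 = 654 remainder 1
654 ÷ 2 = 327 remainder 0
327 ÷ 2 = 163 remainder 1
163 ÷ 2 = 81 remainder 1
81 ÷ 2 = 40 remainder 1
40 ÷ 2 = 20 remainder 0
20 ÷ 2 = 10 remainder 0
10 ÷ 2 = 5 remainder 0
5 ÷ 2 = 2 remainder 1
2 ÷ 2 = 1 remainder 0
1 ÷ 2 = 0 remainder 1
Reading remainders bottom-up:
= 10100011101011


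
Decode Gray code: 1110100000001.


Gray code: 1110100000001
MSB stays the same: 1
Each subsequent bit = prev_binary XOR current_gray:
  B[1] = 1 XOR 1 = 0
  B[2] = 0 XOR 1 = 1
  B[3] = 1 XOR 0 = 1
  B[4] = 1 XOR 1 = 0
  B[5] = 0 XOR 0 = 0
  B[6] = 0 XOR 0 = 0
  B[7] = 0 XOR 0 = 0
  B[8] = 0 XOR 0 = 0
  B[9] = 0 XOR 0 = 0
  B[10] = 0 XOR 0 = 0
  B[11] = 0 XOR 0 = 0
  B[12] = 0 XOR 1 = 1
= 1011000000001 (5633 decimal)


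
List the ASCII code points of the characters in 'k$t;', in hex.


String: 'k$t;'  (4 characters)
Per-character ASCII lookup:
  'k': lowercase starts at 97: 'k' = 97 + 10 = 107 → 0x6B
  '$': special character: '$' = 36 → 0x24
  't': lowercase starts at 97: 't' = 97 + 19 = 116 → 0x74
  ';': special character: ';' = 59 → 0x3B
= 0x6B 0x24 0x74 0x3B


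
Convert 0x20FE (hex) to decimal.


Positional values:
Position 0: E × 16^0 = 14 × 1 = 14
Position 1: F × 16^1 = 15 × 16 = 240
Position 2: 0 × 16^2 = 0 × 256 = 0
Position 3: 2 × 16^3 = 2 × 4096 = 8192
Sum = 14 + 240 + 0 + 8192
= 8446


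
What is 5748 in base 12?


Divide by 12 repeatedly:
5748 ÷ 12 = 479 remainder 0
479 ÷ 12 = 39 remainder 11
39 ÷ 12 = 3 remainder 3
3 ÷ 12 = 0 remainder 3
Reading remainders bottom-up:
= 33B0


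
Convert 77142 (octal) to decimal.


Positional values:
Position 0: 2 × 8^0 = 2
Position 1: 4 × 8^1 = 32
Position 2: 1 × 8^2 = 64
Position 3: 7 × 8^3 = 3584
Position 4: 7 × 8^4 = 28672
Sum = 2 + 32 + 64 + 3584 + 28672
= 32354


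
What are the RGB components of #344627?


Hex: #344627
R = 34₁₆ = 52
G = 46₁₆ = 70
B = 27₁₆ = 39
= RGB(52, 70, 39)


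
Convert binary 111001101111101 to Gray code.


Binary: 111001101111101
Gray code: G = B XOR (B >> 1)
B >> 1 = 011100110111110
111001101111101 XOR 011100110111110:
  1 XOR 0 = 1
  1 XOR 1 = 0
  1 XOR 1 = 0
  0 XOR 1 = 1
  0 XOR 0 = 0
  1 XOR 0 = 1
  1 XOR 1 = 0
  0 XOR 1 = 1
  1 XOR 0 = 1
  1 XOR 1 = 0
  1 XOR 1 = 0
  1 XOR 1 = 0
  1 XOR 1 = 0
  0 XOR 1 = 1
  1 XOR 0 = 1
= 100101011000011


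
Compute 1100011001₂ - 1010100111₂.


Align and subtract column by column (LSB to MSB, borrowing when needed):
  1100011001
- 1010100111
  ----------
  col 0: (1 - 0 borrow-in) - 1 → 1 - 1 = 0, borrow out 0
  col 1: (0 - 0 borrow-in) - 1 → borrow from next column: (0+2) - 1 = 1, borrow out 1
  col 2: (0 - 1 borrow-in) - 1 → borrow from next column: (-1+2) - 1 = 0, borrow out 1
  col 3: (1 - 1 borrow-in) - 0 → 0 - 0 = 0, borrow out 0
  col 4: (1 - 0 borrow-in) - 0 → 1 - 0 = 1, borrow out 0
  col 5: (0 - 0 borrow-in) - 1 → borrow from next column: (0+2) - 1 = 1, borrow out 1
  col 6: (0 - 1 borrow-in) - 0 → borrow from next column: (-1+2) - 0 = 1, borrow out 1
  col 7: (0 - 1 borrow-in) - 1 → borrow from next column: (-1+2) - 1 = 0, borrow out 1
  col 8: (1 - 1 borrow-in) - 0 → 0 - 0 = 0, borrow out 0
  col 9: (1 - 0 borrow-in) - 1 → 1 - 1 = 0, borrow out 0
Reading bits MSB→LSB: 0001110010
Strip leading zeros: 1110010
= 1110010


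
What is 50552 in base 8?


Divide by 8 repeatedly:
50552 ÷ 8 = 6319 remainder 0
6319 ÷ 8 = 789 remainder 7
789 ÷ 8 = 98 remainder 5
98 ÷ 8 = 12 remainder 2
12 ÷ 8 = 1 remainder 4
1 ÷ 8 = 0 remainder 1
Reading remainders bottom-up:
= 0o142570


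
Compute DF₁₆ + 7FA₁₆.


Align and add column by column (LSB to MSB, each column mod 16 with carry):
  00DF
+ 07FA
  ----
  col 0: F(15) + A(10) + 0 (carry in) = 25 → 9(9), carry out 1
  col 1: D(13) + F(15) + 1 (carry in) = 29 → D(13), carry out 1
  col 2: 0(0) + 7(7) + 1 (carry in) = 8 → 8(8), carry out 0
  col 3: 0(0) + 0(0) + 0 (carry in) = 0 → 0(0), carry out 0
Reading digits MSB→LSB: 08D9
Strip leading zeros: 8D9
= 0x8D9


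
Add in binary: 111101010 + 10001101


Align and add column by column (LSB to MSB, carry propagating):
  0111101010
+ 0010001101
  ----------
  col 0: 0 + 1 + 0 (carry in) = 1 → bit 1, carry out 0
  col 1: 1 + 0 + 0 (carry in) = 1 → bit 1, carry out 0
  col 2: 0 + 1 + 0 (carry in) = 1 → bit 1, carry out 0
  col 3: 1 + 1 + 0 (carry in) = 2 → bit 0, carry out 1
  col 4: 0 + 0 + 1 (carry in) = 1 → bit 1, carry out 0
  col 5: 1 + 0 + 0 (carry in) = 1 → bit 1, carry out 0
  col 6: 1 + 0 + 0 (carry in) = 1 → bit 1, carry out 0
  col 7: 1 + 1 + 0 (carry in) = 2 → bit 0, carry out 1
  col 8: 1 + 0 + 1 (carry in) = 2 → bit 0, carry out 1
  col 9: 0 + 0 + 1 (carry in) = 1 → bit 1, carry out 0
Reading bits MSB→LSB: 1001110111
Strip leading zeros: 1001110111
= 1001110111


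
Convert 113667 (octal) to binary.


Each octal digit → 3 binary bits:
  1 = 001
  1 = 001
  3 = 011
  6 = 110
  6 = 110
  7 = 111
Concatenate: 001 001 011 110 110 111
= 001001011110110111


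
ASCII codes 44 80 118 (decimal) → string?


Codes (decimal): 44 80 118
Per-code ASCII lookup:
  44  (special character) → ','
  80  (range 65-90: uppercase, 80 - 65 = 15) → 'P'
  118  (range 97-122: lowercase, 118 - 97 = 21) → 'v'
= ',Pv'


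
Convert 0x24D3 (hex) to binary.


Each hex digit → 4 binary bits:
  2 = 0010
  4 = 0100
  D = 1101
  3 = 0011
Concatenate: 0010 0100 1101 0011
= 0010010011010011


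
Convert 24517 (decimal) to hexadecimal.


Divide by 16 repeatedly:
24517 ÷ 16 = 1532 remainder 5 (5)
1532 ÷ 16 = 95 remainder 12 (C)
95 ÷ 16 = 5 remainder 15 (F)
5 ÷ 16 = 0 remainder 5 (5)
Reading remainders bottom-up:
= 0x5FC5


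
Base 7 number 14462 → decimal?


Positional values (base 7):
  2 × 7^0 = 2 × 1 = 2
  6 × 7^1 = 6 × 7 = 42
  4 × 7^2 = 4 × 49 = 196
  4 × 7^3 = 4 × 343 = 1372
  1 × 7^4 = 1 × 2401 = 2401
Sum = 2 + 42 + 196 + 1372 + 2401
= 4013


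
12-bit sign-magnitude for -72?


Sign bit: 1 (negative)
Magnitude: 72 = 00001001000
= 100001001000


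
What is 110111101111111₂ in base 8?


Group into 3-bit groups: 110111101111111
  110 = 6
  111 = 7
  101 = 5
  111 = 7
  111 = 7
= 0o67577


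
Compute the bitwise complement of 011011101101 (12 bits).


Original: 011011101101
Invert all bits:
  bit 0: 0 → 1
  bit 1: 1 → 0
  bit 2: 1 → 0
  bit 3: 0 → 1
  bit 4: 1 → 0
  bit 5: 1 → 0
  bit 6: 1 → 0
  bit 7: 0 → 1
  bit 8: 1 → 0
  bit 9: 1 → 0
  bit 10: 0 → 1
  bit 11: 1 → 0
= 100100010010


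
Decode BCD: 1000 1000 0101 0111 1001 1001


Each 4-bit group → digit:
  1000 → 8
  1000 → 8
  0101 → 5
  0111 → 7
  1001 → 9
  1001 → 9
= 885799


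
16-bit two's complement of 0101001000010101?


Original: 0101001000010101
Step 1 - Invert all bits: 1010110111101010
Step 2 - Add 1: 1010110111101010 + 1
= 1010110111101011 (represents -21013)


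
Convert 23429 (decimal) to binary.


Divide by 2 repeatedly:
23429 ÷ 2 = 11714 remainder 1
11714 ÷ 2 = 5857 remainder 0
5857 ÷ 2 = 2928 remainder 1
2928 ÷ 2 = 1464 remainder 0
1464 ÷ 2 = 732 remainder 0
732 ÷ 2 = 366 remainder 0
366 ÷ 2 = 183 remainder 0
183 ÷ 2 = 91 remainder 1
91 ÷ 2 = 45 remainder 1
45 ÷ 2 = 22 remainder 1
22 ÷ 2 = 11 remainder 0
11 ÷ 2 = 5 remainder 1
5 ÷ 2 = 2 remainder 1
2 ÷ 2 = 1 remainder 0
1 ÷ 2 = 0 remainder 1
Reading remainders bottom-up:
= 101101110000101


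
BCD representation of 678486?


Each digit → 4-bit binary:
  6 → 0110
  7 → 0111
  8 → 1000
  4 → 0100
  8 → 1000
  6 → 0110
= 0110 0111 1000 0100 1000 0110


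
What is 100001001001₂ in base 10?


Positional values:
Bit 0: 1 × 2^0 = 1
Bit 3: 1 × 2^3 = 8
Bit 6: 1 × 2^6 = 64
Bit 11: 1 × 2^11 = 2048
Sum = 1 + 8 + 64 + 2048
= 2121


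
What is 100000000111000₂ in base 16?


Group into 4-bit nibbles: 0100000000111000
  0100 = 4
  0000 = 0
  0011 = 3
  1000 = 8
= 0x4038


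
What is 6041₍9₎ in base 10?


Positional values (base 9):
  1 × 9^0 = 1 × 1 = 1
  4 × 9^1 = 4 × 9 = 36
  0 × 9^2 = 0 × 81 = 0
  6 × 9^3 = 6 × 729 = 4374
Sum = 1 + 36 + 0 + 4374
= 4411


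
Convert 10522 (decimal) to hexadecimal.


Divide by 16 repeatedly:
10522 ÷ 16 = 657 remainder 10 (A)
657 ÷ 16 = 41 remainder 1 (1)
41 ÷ 16 = 2 remainder 9 (9)
2 ÷ 16 = 0 remainder 2 (2)
Reading remainders bottom-up:
= 0x291A


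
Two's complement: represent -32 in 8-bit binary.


Original: 00100000
Step 1 - Invert all bits: 11011111
Step 2 - Add 1: 11011111 + 1
= 11100000 (represents -32)


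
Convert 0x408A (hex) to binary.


Each hex digit → 4 binary bits:
  4 = 0100
  0 = 0000
  8 = 1000
  A = 1010
Concatenate: 0100 0000 1000 1010
= 0100000010001010


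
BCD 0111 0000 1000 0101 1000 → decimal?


Each 4-bit group → digit:
  0111 → 7
  0000 → 0
  1000 → 8
  0101 → 5
  1000 → 8
= 70858


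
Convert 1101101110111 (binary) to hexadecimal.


Group into 4-bit nibbles: 0001101101110111
  0001 = 1
  1011 = B
  0111 = 7
  0111 = 7
= 0x1B77


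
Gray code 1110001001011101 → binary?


Gray code: 1110001001011101
MSB stays the same: 1
Each subsequent bit = prev_binary XOR current_gray:
  B[1] = 1 XOR 1 = 0
  B[2] = 0 XOR 1 = 1
  B[3] = 1 XOR 0 = 1
  B[4] = 1 XOR 0 = 1
  B[5] = 1 XOR 0 = 1
  B[6] = 1 XOR 1 = 0
  B[7] = 0 XOR 0 = 0
  B[8] = 0 XOR 0 = 0
  B[9] = 0 XOR 1 = 1
  B[10] = 1 XOR 0 = 1
  B[11] = 1 XOR 1 = 0
  B[12] = 0 XOR 1 = 1
  B[13] = 1 XOR 1 = 0
  B[14] = 0 XOR 0 = 0
  B[15] = 0 XOR 1 = 1
= 1011110001101001 (48233 decimal)


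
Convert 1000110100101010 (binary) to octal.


Group into 3-bit groups: 001000110100101010
  001 = 1
  000 = 0
  110 = 6
  100 = 4
  101 = 5
  010 = 2
= 0o106452


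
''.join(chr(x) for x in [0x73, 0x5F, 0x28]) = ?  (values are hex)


Codes (hex): 0x73 0x5F 0x28
Per-code ASCII lookup:
  0x73 = 115  (range 97-122: lowercase, 115 - 97 = 18) → 's'
  0x5F = 95  (special character) → '_'
  0x28 = 40  (special character) → '('
= 's_('


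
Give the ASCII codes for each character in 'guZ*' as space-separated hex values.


String: 'guZ*'  (4 characters)
Per-character ASCII lookup:
  'g': lowercase starts at 97: 'g' = 97 + 6 = 103 → 0x67
  'u': lowercase starts at 97: 'u' = 97 + 20 = 117 → 0x75
  'Z': uppercase starts at 65: 'Z' = 65 + 25 = 90 → 0x5A
  '*': special character: '*' = 42 → 0x2A
= 0x67 0x75 0x5A 0x2A


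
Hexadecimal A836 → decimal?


Positional values:
Position 0: 6 × 16^0 = 6 × 1 = 6
Position 1: 3 × 16^1 = 3 × 16 = 48
Position 2: 8 × 16^2 = 8 × 256 = 2048
Position 3: A × 16^3 = 10 × 4096 = 40960
Sum = 6 + 48 + 2048 + 40960
= 43062


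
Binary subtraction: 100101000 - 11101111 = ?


Align and subtract column by column (LSB to MSB, borrowing when needed):
  100101000
- 011101111
  ---------
  col 0: (0 - 0 borrow-in) - 1 → borrow from next column: (0+2) - 1 = 1, borrow out 1
  col 1: (0 - 1 borrow-in) - 1 → borrow from next column: (-1+2) - 1 = 0, borrow out 1
  col 2: (0 - 1 borrow-in) - 1 → borrow from next column: (-1+2) - 1 = 0, borrow out 1
  col 3: (1 - 1 borrow-in) - 1 → borrow from next column: (0+2) - 1 = 1, borrow out 1
  col 4: (0 - 1 borrow-in) - 0 → borrow from next column: (-1+2) - 0 = 1, borrow out 1
  col 5: (1 - 1 borrow-in) - 1 → borrow from next column: (0+2) - 1 = 1, borrow out 1
  col 6: (0 - 1 borrow-in) - 1 → borrow from next column: (-1+2) - 1 = 0, borrow out 1
  col 7: (0 - 1 borrow-in) - 1 → borrow from next column: (-1+2) - 1 = 0, borrow out 1
  col 8: (1 - 1 borrow-in) - 0 → 0 - 0 = 0, borrow out 0
Reading bits MSB→LSB: 000111001
Strip leading zeros: 111001
= 111001


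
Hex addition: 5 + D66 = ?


Align and add column by column (LSB to MSB, each column mod 16 with carry):
  0005
+ 0D66
  ----
  col 0: 5(5) + 6(6) + 0 (carry in) = 11 → B(11), carry out 0
  col 1: 0(0) + 6(6) + 0 (carry in) = 6 → 6(6), carry out 0
  col 2: 0(0) + D(13) + 0 (carry in) = 13 → D(13), carry out 0
  col 3: 0(0) + 0(0) + 0 (carry in) = 0 → 0(0), carry out 0
Reading digits MSB→LSB: 0D6B
Strip leading zeros: D6B
= 0xD6B


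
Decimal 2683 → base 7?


Divide by 7 repeatedly:
2683 ÷ 7 = 383 remainder 2
383 ÷ 7 = 54 remainder 5
54 ÷ 7 = 7 remainder 5
7 ÷ 7 = 1 remainder 0
1 ÷ 7 = 0 remainder 1
Reading remainders bottom-up:
= 10552
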